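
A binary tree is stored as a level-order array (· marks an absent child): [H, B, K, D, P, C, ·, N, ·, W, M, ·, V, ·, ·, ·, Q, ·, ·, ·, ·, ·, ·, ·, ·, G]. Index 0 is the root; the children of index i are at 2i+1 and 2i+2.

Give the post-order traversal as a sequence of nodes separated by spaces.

Q N D W M P B G V C K H

Post-order visits the left subtree, then the right subtree, then the node.
At H: go left to B.
  At B: go left to D.
    At D: go left to N.
      At N: no left child.
      At N: go right to Q.
        Q is a leaf — visit Q.
      Visit N.
    At D: no right child.
    Visit D.
  At B: go right to P.
    At P: go left to W.
      W is a leaf — visit W.
    At P: go right to M.
      M is a leaf — visit M.
    Visit P.
  Visit B.
At H: go right to K.
  At K: go left to C.
    At C: no left child.
    At C: go right to V.
      At V: go left to G.
        G is a leaf — visit G.
      At V: no right child.
      Visit V.
    Visit C.
  At K: no right child.
  Visit K.
Visit H.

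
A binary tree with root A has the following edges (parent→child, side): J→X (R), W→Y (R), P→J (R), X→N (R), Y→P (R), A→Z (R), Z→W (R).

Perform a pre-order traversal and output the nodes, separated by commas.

A, Z, W, Y, P, J, X, N

Pre-order visits the node, then its left subtree, then its right subtree.
Visit A.
At A: no left child.
At A: go right to Z.
  Visit Z.
  At Z: no left child.
  At Z: go right to W.
    Visit W.
    At W: no left child.
    At W: go right to Y.
      Visit Y.
      At Y: no left child.
      At Y: go right to P.
        Visit P.
        At P: no left child.
        At P: go right to J.
          Visit J.
          At J: no left child.
          At J: go right to X.
            Visit X.
            At X: no left child.
            At X: go right to N.
              N is a leaf — visit N.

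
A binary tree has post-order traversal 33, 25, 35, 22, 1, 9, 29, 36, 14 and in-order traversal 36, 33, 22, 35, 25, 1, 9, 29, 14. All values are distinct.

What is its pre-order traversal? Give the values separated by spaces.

14 36 29 9 1 22 33 35 25

The last element of post-order is the root; it splits in-order into left and right subtrees.
Root 14: left subtree has 8 nodes {36, 33, 22, 35, 25, 1, 9, 29}, right has 0 { }.
  Root 36: left subtree has 0 nodes { }, right has 7 {33, 22, 35, 25, 1, 9, 29}.
    Root 29: left subtree has 6 nodes {33, 22, 35, 25, 1, 9}, right has 0 { }.
      Root 9: left subtree has 5 nodes {33, 22, 35, 25, 1}, right has 0 { }.
        Root 1: left subtree has 4 nodes {33, 22, 35, 25}, right has 0 { }.
          Root 22: left subtree has 1 node {33}, right has 2 {35, 25}.
            Root 35: left subtree has 0 nodes { }, right has 1 {25}.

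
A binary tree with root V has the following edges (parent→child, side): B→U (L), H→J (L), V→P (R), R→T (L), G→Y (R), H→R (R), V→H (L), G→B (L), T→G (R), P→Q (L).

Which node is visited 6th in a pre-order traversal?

G

Pre-order visits the node, then its left subtree, then its right subtree.
Visit V.
At V: go left to H.
  Visit H.
  At H: go left to J.
    J is a leaf — visit J.
  At H: go right to R.
    Visit R.
    At R: go left to T.
      Visit T.
      At T: no left child.
      At T: go right to G.
        Visit G.
        At G: go left to B.
          Visit B.
          At B: go left to U.
            U is a leaf — visit U.
          At B: no right child.
        At G: go right to Y.
          Y is a leaf — visit Y.
    At R: no right child.
At V: go right to P.
  Visit P.
  At P: go left to Q.
    Q is a leaf — visit Q.
  At P: no right child.
Full pre-order sequence: V, H, J, R, T, G, B, U, Y, P, Q.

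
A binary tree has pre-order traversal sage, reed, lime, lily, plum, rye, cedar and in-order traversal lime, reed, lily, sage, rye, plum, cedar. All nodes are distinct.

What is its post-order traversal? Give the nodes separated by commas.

lime, lily, reed, rye, cedar, plum, sage

The first element of pre-order is the root; it splits in-order into left and right subtrees.
Root sage: left subtree has 3 nodes {lime, reed, lily}, right has 3 {rye, plum, cedar}.
  Root reed: left subtree has 1 node {lime}, right has 1 {lily}.
  Root plum: left subtree has 1 node {rye}, right has 1 {cedar}.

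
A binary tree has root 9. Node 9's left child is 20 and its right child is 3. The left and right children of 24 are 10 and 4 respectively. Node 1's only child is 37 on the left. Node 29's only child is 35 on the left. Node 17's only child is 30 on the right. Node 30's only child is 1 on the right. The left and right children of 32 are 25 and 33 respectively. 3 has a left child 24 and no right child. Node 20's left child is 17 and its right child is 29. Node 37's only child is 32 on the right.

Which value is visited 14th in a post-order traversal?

3

Post-order visits the left subtree, then the right subtree, then the node.
At 9: go left to 20.
  At 20: go left to 17.
    At 17: no left child.
    At 17: go right to 30.
      At 30: no left child.
      At 30: go right to 1.
        At 1: go left to 37.
          At 37: no left child.
          At 37: go right to 32.
            At 32: go left to 25.
              25 is a leaf — visit 25.
            At 32: go right to 33.
              33 is a leaf — visit 33.
            Visit 32.
          Visit 37.
        At 1: no right child.
        Visit 1.
      Visit 30.
    Visit 17.
  At 20: go right to 29.
    At 29: go left to 35.
      35 is a leaf — visit 35.
    At 29: no right child.
    Visit 29.
  Visit 20.
At 9: go right to 3.
  At 3: go left to 24.
    At 24: go left to 10.
      10 is a leaf — visit 10.
    At 24: go right to 4.
      4 is a leaf — visit 4.
    Visit 24.
  At 3: no right child.
  Visit 3.
Visit 9.
Full post-order sequence: 25, 33, 32, 37, 1, 30, 17, 35, 29, 20, 10, 4, 24, 3, 9.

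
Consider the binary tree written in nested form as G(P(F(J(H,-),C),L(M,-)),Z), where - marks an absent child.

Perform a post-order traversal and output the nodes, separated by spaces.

Post-order visits the left subtree, then the right subtree, then the node.
At G: go left to P.
  At P: go left to F.
    At F: go left to J.
      At J: go left to H.
        H is a leaf — visit H.
      At J: no right child.
      Visit J.
    At F: go right to C.
      C is a leaf — visit C.
    Visit F.
  At P: go right to L.
    At L: go left to M.
      M is a leaf — visit M.
    At L: no right child.
    Visit L.
  Visit P.
At G: go right to Z.
  Z is a leaf — visit Z.
Visit G.

H J C F M L P Z G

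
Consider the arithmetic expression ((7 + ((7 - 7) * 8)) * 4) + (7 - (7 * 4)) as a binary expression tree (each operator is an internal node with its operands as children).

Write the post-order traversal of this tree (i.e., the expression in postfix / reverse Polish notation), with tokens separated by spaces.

7 7 7 - 8 * + 4 * 7 7 4 * - +

Post-order on an expression tree gives postfix notation: for each operator, emit left operand, right operand, then the operator.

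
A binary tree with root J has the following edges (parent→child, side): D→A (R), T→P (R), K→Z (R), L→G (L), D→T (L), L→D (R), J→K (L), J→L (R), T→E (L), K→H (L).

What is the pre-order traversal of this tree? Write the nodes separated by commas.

J, K, H, Z, L, G, D, T, E, P, A

Pre-order visits the node, then its left subtree, then its right subtree.
Visit J.
At J: go left to K.
  Visit K.
  At K: go left to H.
    H is a leaf — visit H.
  At K: go right to Z.
    Z is a leaf — visit Z.
At J: go right to L.
  Visit L.
  At L: go left to G.
    G is a leaf — visit G.
  At L: go right to D.
    Visit D.
    At D: go left to T.
      Visit T.
      At T: go left to E.
        E is a leaf — visit E.
      At T: go right to P.
        P is a leaf — visit P.
    At D: go right to A.
      A is a leaf — visit A.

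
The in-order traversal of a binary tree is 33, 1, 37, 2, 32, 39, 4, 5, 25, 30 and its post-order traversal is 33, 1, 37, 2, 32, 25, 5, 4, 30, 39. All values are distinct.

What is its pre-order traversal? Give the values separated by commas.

39, 32, 2, 37, 1, 33, 30, 4, 5, 25

The last element of post-order is the root; it splits in-order into left and right subtrees.
Root 39: left subtree has 5 nodes {33, 1, 37, 2, 32}, right has 4 {4, 5, 25, 30}.
  Root 32: left subtree has 4 nodes {33, 1, 37, 2}, right has 0 { }.
    Root 2: left subtree has 3 nodes {33, 1, 37}, right has 0 { }.
      Root 37: left subtree has 2 nodes {33, 1}, right has 0 { }.
        Root 1: left subtree has 1 node {33}, right has 0 { }.
  Root 30: left subtree has 3 nodes {4, 5, 25}, right has 0 { }.
    Root 4: left subtree has 0 nodes { }, right has 2 {5, 25}.
      Root 5: left subtree has 0 nodes { }, right has 1 {25}.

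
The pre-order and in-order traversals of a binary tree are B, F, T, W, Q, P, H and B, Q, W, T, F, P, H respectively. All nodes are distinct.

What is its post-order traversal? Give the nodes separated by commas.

Q, W, T, H, P, F, B

The first element of pre-order is the root; it splits in-order into left and right subtrees.
Root B: left subtree has 0 nodes { }, right has 6 {Q, W, T, F, P, H}.
  Root F: left subtree has 3 nodes {Q, W, T}, right has 2 {P, H}.
    Root T: left subtree has 2 nodes {Q, W}, right has 0 { }.
      Root W: left subtree has 1 node {Q}, right has 0 { }.
    Root P: left subtree has 0 nodes { }, right has 1 {H}.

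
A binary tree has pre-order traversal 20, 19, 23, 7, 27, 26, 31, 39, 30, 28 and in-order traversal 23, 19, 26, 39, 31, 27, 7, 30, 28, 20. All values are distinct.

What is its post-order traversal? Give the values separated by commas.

The first element of pre-order is the root; it splits in-order into left and right subtrees.
Root 20: left subtree has 9 nodes {23, 19, 26, 39, 31, 27, 7, 30, 28}, right has 0 { }.
  Root 19: left subtree has 1 node {23}, right has 7 {26, 39, 31, 27, 7, 30, 28}.
    Root 7: left subtree has 4 nodes {26, 39, 31, 27}, right has 2 {30, 28}.
      Root 27: left subtree has 3 nodes {26, 39, 31}, right has 0 { }.
        Root 26: left subtree has 0 nodes { }, right has 2 {39, 31}.
          Root 31: left subtree has 1 node {39}, right has 0 { }.
      Root 30: left subtree has 0 nodes { }, right has 1 {28}.

23, 39, 31, 26, 27, 28, 30, 7, 19, 20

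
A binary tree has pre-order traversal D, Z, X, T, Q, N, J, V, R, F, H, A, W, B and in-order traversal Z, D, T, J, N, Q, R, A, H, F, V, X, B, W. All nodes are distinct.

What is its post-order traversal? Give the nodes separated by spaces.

Z J N A H F R V Q T B W X D

The first element of pre-order is the root; it splits in-order into left and right subtrees.
Root D: left subtree has 1 node {Z}, right has 12 {T, J, N, Q, R, A, H, F, V, X, B, W}.
  Root X: left subtree has 9 nodes {T, J, N, Q, R, A, H, F, V}, right has 2 {B, W}.
    Root T: left subtree has 0 nodes { }, right has 8 {J, N, Q, R, A, H, F, V}.
      Root Q: left subtree has 2 nodes {J, N}, right has 5 {R, A, H, F, V}.
        Root N: left subtree has 1 node {J}, right has 0 { }.
        Root V: left subtree has 4 nodes {R, A, H, F}, right has 0 { }.
          Root R: left subtree has 0 nodes { }, right has 3 {A, H, F}.
            Root F: left subtree has 2 nodes {A, H}, right has 0 { }.
              Root H: left subtree has 1 node {A}, right has 0 { }.
    Root W: left subtree has 1 node {B}, right has 0 { }.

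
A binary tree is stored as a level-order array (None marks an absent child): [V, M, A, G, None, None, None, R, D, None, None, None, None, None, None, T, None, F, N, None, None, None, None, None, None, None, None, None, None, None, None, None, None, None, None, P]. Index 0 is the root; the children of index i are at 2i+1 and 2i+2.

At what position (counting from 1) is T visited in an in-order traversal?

In-order visits the left subtree, then the node, then the right subtree.
At V: go left to M.
  At M: go left to G.
    At G: go left to R.
      At R: go left to T.
        T is a leaf — visit T.
      Visit R.
      At R: no right child.
    Visit G.
    At G: go right to D.
      At D: go left to F.
        At F: go left to P.
          P is a leaf — visit P.
        Visit F.
        At F: no right child.
      Visit D.
      At D: go right to N.
        N is a leaf — visit N.
  Visit M.
  At M: no right child.
Visit V.
At V: go right to A.
  A is a leaf — visit A.
Full in-order sequence: T, R, G, P, F, D, N, M, V, A.

1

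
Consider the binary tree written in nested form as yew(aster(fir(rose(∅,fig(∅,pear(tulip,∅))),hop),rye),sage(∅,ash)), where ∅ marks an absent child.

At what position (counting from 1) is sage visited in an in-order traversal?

In-order visits the left subtree, then the node, then the right subtree.
At yew: go left to aster.
  At aster: go left to fir.
    At fir: go left to rose.
      At rose: no left child.
      Visit rose.
      At rose: go right to fig.
        At fig: no left child.
        Visit fig.
        At fig: go right to pear.
          At pear: go left to tulip.
            tulip is a leaf — visit tulip.
          Visit pear.
          At pear: no right child.
    Visit fir.
    At fir: go right to hop.
      hop is a leaf — visit hop.
  Visit aster.
  At aster: go right to rye.
    rye is a leaf — visit rye.
Visit yew.
At yew: go right to sage.
  At sage: no left child.
  Visit sage.
  At sage: go right to ash.
    ash is a leaf — visit ash.
Full in-order sequence: rose, fig, tulip, pear, fir, hop, aster, rye, yew, sage, ash.

10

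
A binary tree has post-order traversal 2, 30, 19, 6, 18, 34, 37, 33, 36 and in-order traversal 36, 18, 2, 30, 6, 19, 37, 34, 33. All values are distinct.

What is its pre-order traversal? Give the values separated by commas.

36, 33, 37, 18, 6, 30, 2, 19, 34

The last element of post-order is the root; it splits in-order into left and right subtrees.
Root 36: left subtree has 0 nodes { }, right has 8 {18, 2, 30, 6, 19, 37, 34, 33}.
  Root 33: left subtree has 7 nodes {18, 2, 30, 6, 19, 37, 34}, right has 0 { }.
    Root 37: left subtree has 5 nodes {18, 2, 30, 6, 19}, right has 1 {34}.
      Root 18: left subtree has 0 nodes { }, right has 4 {2, 30, 6, 19}.
        Root 6: left subtree has 2 nodes {2, 30}, right has 1 {19}.
          Root 30: left subtree has 1 node {2}, right has 0 { }.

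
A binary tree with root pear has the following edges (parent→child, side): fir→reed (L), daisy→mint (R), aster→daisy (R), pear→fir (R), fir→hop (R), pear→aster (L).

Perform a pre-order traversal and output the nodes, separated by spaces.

Pre-order visits the node, then its left subtree, then its right subtree.
Visit pear.
At pear: go left to aster.
  Visit aster.
  At aster: no left child.
  At aster: go right to daisy.
    Visit daisy.
    At daisy: no left child.
    At daisy: go right to mint.
      mint is a leaf — visit mint.
At pear: go right to fir.
  Visit fir.
  At fir: go left to reed.
    reed is a leaf — visit reed.
  At fir: go right to hop.
    hop is a leaf — visit hop.

pear aster daisy mint fir reed hop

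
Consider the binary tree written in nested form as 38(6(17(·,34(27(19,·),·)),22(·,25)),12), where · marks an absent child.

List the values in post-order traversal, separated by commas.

Post-order visits the left subtree, then the right subtree, then the node.
At 38: go left to 6.
  At 6: go left to 17.
    At 17: no left child.
    At 17: go right to 34.
      At 34: go left to 27.
        At 27: go left to 19.
          19 is a leaf — visit 19.
        At 27: no right child.
        Visit 27.
      At 34: no right child.
      Visit 34.
    Visit 17.
  At 6: go right to 22.
    At 22: no left child.
    At 22: go right to 25.
      25 is a leaf — visit 25.
    Visit 22.
  Visit 6.
At 38: go right to 12.
  12 is a leaf — visit 12.
Visit 38.

19, 27, 34, 17, 25, 22, 6, 12, 38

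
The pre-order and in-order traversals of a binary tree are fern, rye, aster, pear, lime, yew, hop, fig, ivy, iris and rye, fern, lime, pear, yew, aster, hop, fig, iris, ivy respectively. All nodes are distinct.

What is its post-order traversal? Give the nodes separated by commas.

rye, lime, yew, pear, iris, ivy, fig, hop, aster, fern

The first element of pre-order is the root; it splits in-order into left and right subtrees.
Root fern: left subtree has 1 node {rye}, right has 8 {lime, pear, yew, aster, hop, fig, iris, ivy}.
  Root aster: left subtree has 3 nodes {lime, pear, yew}, right has 4 {hop, fig, iris, ivy}.
    Root pear: left subtree has 1 node {lime}, right has 1 {yew}.
    Root hop: left subtree has 0 nodes { }, right has 3 {fig, iris, ivy}.
      Root fig: left subtree has 0 nodes { }, right has 2 {iris, ivy}.
        Root ivy: left subtree has 1 node {iris}, right has 0 { }.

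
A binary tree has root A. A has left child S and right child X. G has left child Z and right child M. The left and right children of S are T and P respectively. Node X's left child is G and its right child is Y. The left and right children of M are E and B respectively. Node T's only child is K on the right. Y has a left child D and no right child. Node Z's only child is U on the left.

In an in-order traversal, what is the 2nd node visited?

In-order visits the left subtree, then the node, then the right subtree.
At A: go left to S.
  At S: go left to T.
    At T: no left child.
    Visit T.
    At T: go right to K.
      K is a leaf — visit K.
  Visit S.
  At S: go right to P.
    P is a leaf — visit P.
Visit A.
At A: go right to X.
  At X: go left to G.
    At G: go left to Z.
      At Z: go left to U.
        U is a leaf — visit U.
      Visit Z.
      At Z: no right child.
    Visit G.
    At G: go right to M.
      At M: go left to E.
        E is a leaf — visit E.
      Visit M.
      At M: go right to B.
        B is a leaf — visit B.
  Visit X.
  At X: go right to Y.
    At Y: go left to D.
      D is a leaf — visit D.
    Visit Y.
    At Y: no right child.
Full in-order sequence: T, K, S, P, A, U, Z, G, E, M, B, X, D, Y.

K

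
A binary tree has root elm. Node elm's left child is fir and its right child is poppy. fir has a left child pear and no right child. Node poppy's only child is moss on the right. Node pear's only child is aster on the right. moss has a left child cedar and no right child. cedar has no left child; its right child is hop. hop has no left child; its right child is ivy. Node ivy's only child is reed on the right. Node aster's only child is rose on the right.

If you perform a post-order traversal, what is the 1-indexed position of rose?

1

Post-order visits the left subtree, then the right subtree, then the node.
At elm: go left to fir.
  At fir: go left to pear.
    At pear: no left child.
    At pear: go right to aster.
      At aster: no left child.
      At aster: go right to rose.
        rose is a leaf — visit rose.
      Visit aster.
    Visit pear.
  At fir: no right child.
  Visit fir.
At elm: go right to poppy.
  At poppy: no left child.
  At poppy: go right to moss.
    At moss: go left to cedar.
      At cedar: no left child.
      At cedar: go right to hop.
        At hop: no left child.
        At hop: go right to ivy.
          At ivy: no left child.
          At ivy: go right to reed.
            reed is a leaf — visit reed.
          Visit ivy.
        Visit hop.
      Visit cedar.
    At moss: no right child.
    Visit moss.
  Visit poppy.
Visit elm.
Full post-order sequence: rose, aster, pear, fir, reed, ivy, hop, cedar, moss, poppy, elm.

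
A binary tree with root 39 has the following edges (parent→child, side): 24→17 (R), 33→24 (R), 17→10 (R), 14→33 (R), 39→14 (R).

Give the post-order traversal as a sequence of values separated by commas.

Post-order visits the left subtree, then the right subtree, then the node.
At 39: no left child.
At 39: go right to 14.
  At 14: no left child.
  At 14: go right to 33.
    At 33: no left child.
    At 33: go right to 24.
      At 24: no left child.
      At 24: go right to 17.
        At 17: no left child.
        At 17: go right to 10.
          10 is a leaf — visit 10.
        Visit 17.
      Visit 24.
    Visit 33.
  Visit 14.
Visit 39.

10, 17, 24, 33, 14, 39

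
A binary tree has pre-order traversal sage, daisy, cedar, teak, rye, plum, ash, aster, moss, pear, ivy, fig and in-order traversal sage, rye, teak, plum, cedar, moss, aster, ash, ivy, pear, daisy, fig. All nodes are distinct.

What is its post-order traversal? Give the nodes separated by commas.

rye, plum, teak, moss, aster, ivy, pear, ash, cedar, fig, daisy, sage

The first element of pre-order is the root; it splits in-order into left and right subtrees.
Root sage: left subtree has 0 nodes { }, right has 11 {rye, teak, plum, cedar, moss, aster, ash, ivy, pear, daisy, fig}.
  Root daisy: left subtree has 9 nodes {rye, teak, plum, cedar, moss, aster, ash, ivy, pear}, right has 1 {fig}.
    Root cedar: left subtree has 3 nodes {rye, teak, plum}, right has 5 {moss, aster, ash, ivy, pear}.
      Root teak: left subtree has 1 node {rye}, right has 1 {plum}.
      Root ash: left subtree has 2 nodes {moss, aster}, right has 2 {ivy, pear}.
        Root aster: left subtree has 1 node {moss}, right has 0 { }.
        Root pear: left subtree has 1 node {ivy}, right has 0 { }.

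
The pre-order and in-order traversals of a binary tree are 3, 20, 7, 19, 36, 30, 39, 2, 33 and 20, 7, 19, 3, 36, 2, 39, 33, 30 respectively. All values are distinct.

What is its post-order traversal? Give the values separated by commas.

The first element of pre-order is the root; it splits in-order into left and right subtrees.
Root 3: left subtree has 3 nodes {20, 7, 19}, right has 5 {36, 2, 39, 33, 30}.
  Root 20: left subtree has 0 nodes { }, right has 2 {7, 19}.
    Root 7: left subtree has 0 nodes { }, right has 1 {19}.
  Root 36: left subtree has 0 nodes { }, right has 4 {2, 39, 33, 30}.
    Root 30: left subtree has 3 nodes {2, 39, 33}, right has 0 { }.
      Root 39: left subtree has 1 node {2}, right has 1 {33}.

19, 7, 20, 2, 33, 39, 30, 36, 3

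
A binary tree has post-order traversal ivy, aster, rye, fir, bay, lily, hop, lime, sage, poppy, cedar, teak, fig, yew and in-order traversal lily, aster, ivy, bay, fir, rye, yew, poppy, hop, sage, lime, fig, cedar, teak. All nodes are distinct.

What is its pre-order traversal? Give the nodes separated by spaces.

The last element of post-order is the root; it splits in-order into left and right subtrees.
Root yew: left subtree has 6 nodes {lily, aster, ivy, bay, fir, rye}, right has 7 {poppy, hop, sage, lime, fig, cedar, teak}.
  Root lily: left subtree has 0 nodes { }, right has 5 {aster, ivy, bay, fir, rye}.
    Root bay: left subtree has 2 nodes {aster, ivy}, right has 2 {fir, rye}.
      Root aster: left subtree has 0 nodes { }, right has 1 {ivy}.
      Root fir: left subtree has 0 nodes { }, right has 1 {rye}.
  Root fig: left subtree has 4 nodes {poppy, hop, sage, lime}, right has 2 {cedar, teak}.
    Root poppy: left subtree has 0 nodes { }, right has 3 {hop, sage, lime}.
      Root sage: left subtree has 1 node {hop}, right has 1 {lime}.
    Root teak: left subtree has 1 node {cedar}, right has 0 { }.

yew lily bay aster ivy fir rye fig poppy sage hop lime teak cedar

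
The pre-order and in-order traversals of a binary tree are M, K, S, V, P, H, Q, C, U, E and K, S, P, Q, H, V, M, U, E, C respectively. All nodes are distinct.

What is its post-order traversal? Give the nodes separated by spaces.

The first element of pre-order is the root; it splits in-order into left and right subtrees.
Root M: left subtree has 6 nodes {K, S, P, Q, H, V}, right has 3 {U, E, C}.
  Root K: left subtree has 0 nodes { }, right has 5 {S, P, Q, H, V}.
    Root S: left subtree has 0 nodes { }, right has 4 {P, Q, H, V}.
      Root V: left subtree has 3 nodes {P, Q, H}, right has 0 { }.
        Root P: left subtree has 0 nodes { }, right has 2 {Q, H}.
          Root H: left subtree has 1 node {Q}, right has 0 { }.
  Root C: left subtree has 2 nodes {U, E}, right has 0 { }.
    Root U: left subtree has 0 nodes { }, right has 1 {E}.

Q H P V S K E U C M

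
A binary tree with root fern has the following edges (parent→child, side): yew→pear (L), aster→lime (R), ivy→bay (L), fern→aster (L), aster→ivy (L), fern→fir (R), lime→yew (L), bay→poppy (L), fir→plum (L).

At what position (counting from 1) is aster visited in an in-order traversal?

In-order visits the left subtree, then the node, then the right subtree.
At fern: go left to aster.
  At aster: go left to ivy.
    At ivy: go left to bay.
      At bay: go left to poppy.
        poppy is a leaf — visit poppy.
      Visit bay.
      At bay: no right child.
    Visit ivy.
    At ivy: no right child.
  Visit aster.
  At aster: go right to lime.
    At lime: go left to yew.
      At yew: go left to pear.
        pear is a leaf — visit pear.
      Visit yew.
      At yew: no right child.
    Visit lime.
    At lime: no right child.
Visit fern.
At fern: go right to fir.
  At fir: go left to plum.
    plum is a leaf — visit plum.
  Visit fir.
  At fir: no right child.
Full in-order sequence: poppy, bay, ivy, aster, pear, yew, lime, fern, plum, fir.

4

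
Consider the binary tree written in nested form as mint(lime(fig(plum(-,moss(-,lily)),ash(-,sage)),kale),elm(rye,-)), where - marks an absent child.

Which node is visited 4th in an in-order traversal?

fig

In-order visits the left subtree, then the node, then the right subtree.
At mint: go left to lime.
  At lime: go left to fig.
    At fig: go left to plum.
      At plum: no left child.
      Visit plum.
      At plum: go right to moss.
        At moss: no left child.
        Visit moss.
        At moss: go right to lily.
          lily is a leaf — visit lily.
    Visit fig.
    At fig: go right to ash.
      At ash: no left child.
      Visit ash.
      At ash: go right to sage.
        sage is a leaf — visit sage.
  Visit lime.
  At lime: go right to kale.
    kale is a leaf — visit kale.
Visit mint.
At mint: go right to elm.
  At elm: go left to rye.
    rye is a leaf — visit rye.
  Visit elm.
  At elm: no right child.
Full in-order sequence: plum, moss, lily, fig, ash, sage, lime, kale, mint, rye, elm.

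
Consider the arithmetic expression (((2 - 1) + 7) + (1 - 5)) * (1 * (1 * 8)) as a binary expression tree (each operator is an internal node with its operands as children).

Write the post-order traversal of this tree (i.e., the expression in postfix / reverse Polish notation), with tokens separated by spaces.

Post-order on an expression tree gives postfix notation: for each operator, emit left operand, right operand, then the operator.

2 1 - 7 + 1 5 - + 1 1 8 * * *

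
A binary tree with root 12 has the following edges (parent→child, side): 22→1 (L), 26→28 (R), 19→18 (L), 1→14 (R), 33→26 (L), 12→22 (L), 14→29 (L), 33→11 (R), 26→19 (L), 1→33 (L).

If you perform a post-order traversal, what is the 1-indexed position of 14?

8

Post-order visits the left subtree, then the right subtree, then the node.
At 12: go left to 22.
  At 22: go left to 1.
    At 1: go left to 33.
      At 33: go left to 26.
        At 26: go left to 19.
          At 19: go left to 18.
            18 is a leaf — visit 18.
          At 19: no right child.
          Visit 19.
        At 26: go right to 28.
          28 is a leaf — visit 28.
        Visit 26.
      At 33: go right to 11.
        11 is a leaf — visit 11.
      Visit 33.
    At 1: go right to 14.
      At 14: go left to 29.
        29 is a leaf — visit 29.
      At 14: no right child.
      Visit 14.
    Visit 1.
  At 22: no right child.
  Visit 22.
At 12: no right child.
Visit 12.
Full post-order sequence: 18, 19, 28, 26, 11, 33, 29, 14, 1, 22, 12.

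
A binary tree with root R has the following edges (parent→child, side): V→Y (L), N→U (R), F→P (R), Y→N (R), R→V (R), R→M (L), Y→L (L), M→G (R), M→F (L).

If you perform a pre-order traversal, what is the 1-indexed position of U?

Pre-order visits the node, then its left subtree, then its right subtree.
Visit R.
At R: go left to M.
  Visit M.
  At M: go left to F.
    Visit F.
    At F: no left child.
    At F: go right to P.
      P is a leaf — visit P.
  At M: go right to G.
    G is a leaf — visit G.
At R: go right to V.
  Visit V.
  At V: go left to Y.
    Visit Y.
    At Y: go left to L.
      L is a leaf — visit L.
    At Y: go right to N.
      Visit N.
      At N: no left child.
      At N: go right to U.
        U is a leaf — visit U.
  At V: no right child.
Full pre-order sequence: R, M, F, P, G, V, Y, L, N, U.

10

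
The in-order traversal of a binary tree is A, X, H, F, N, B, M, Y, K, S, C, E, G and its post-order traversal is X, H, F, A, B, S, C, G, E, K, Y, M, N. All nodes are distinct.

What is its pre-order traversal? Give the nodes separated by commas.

N, A, F, H, X, M, B, Y, K, E, C, S, G

The last element of post-order is the root; it splits in-order into left and right subtrees.
Root N: left subtree has 4 nodes {A, X, H, F}, right has 8 {B, M, Y, K, S, C, E, G}.
  Root A: left subtree has 0 nodes { }, right has 3 {X, H, F}.
    Root F: left subtree has 2 nodes {X, H}, right has 0 { }.
      Root H: left subtree has 1 node {X}, right has 0 { }.
  Root M: left subtree has 1 node {B}, right has 6 {Y, K, S, C, E, G}.
    Root Y: left subtree has 0 nodes { }, right has 5 {K, S, C, E, G}.
      Root K: left subtree has 0 nodes { }, right has 4 {S, C, E, G}.
        Root E: left subtree has 2 nodes {S, C}, right has 1 {G}.
          Root C: left subtree has 1 node {S}, right has 0 { }.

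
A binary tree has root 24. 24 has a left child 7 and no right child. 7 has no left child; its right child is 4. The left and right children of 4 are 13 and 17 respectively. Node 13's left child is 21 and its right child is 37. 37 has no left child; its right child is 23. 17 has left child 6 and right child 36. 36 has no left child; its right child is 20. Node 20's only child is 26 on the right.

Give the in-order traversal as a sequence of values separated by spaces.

7 21 13 37 23 4 6 17 36 20 26 24

In-order visits the left subtree, then the node, then the right subtree.
At 24: go left to 7.
  At 7: no left child.
  Visit 7.
  At 7: go right to 4.
    At 4: go left to 13.
      At 13: go left to 21.
        21 is a leaf — visit 21.
      Visit 13.
      At 13: go right to 37.
        At 37: no left child.
        Visit 37.
        At 37: go right to 23.
          23 is a leaf — visit 23.
    Visit 4.
    At 4: go right to 17.
      At 17: go left to 6.
        6 is a leaf — visit 6.
      Visit 17.
      At 17: go right to 36.
        At 36: no left child.
        Visit 36.
        At 36: go right to 20.
          At 20: no left child.
          Visit 20.
          At 20: go right to 26.
            26 is a leaf — visit 26.
Visit 24.
At 24: no right child.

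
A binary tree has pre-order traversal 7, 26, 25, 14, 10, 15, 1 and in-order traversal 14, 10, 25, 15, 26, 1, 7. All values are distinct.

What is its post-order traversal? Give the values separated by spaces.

The first element of pre-order is the root; it splits in-order into left and right subtrees.
Root 7: left subtree has 6 nodes {14, 10, 25, 15, 26, 1}, right has 0 { }.
  Root 26: left subtree has 4 nodes {14, 10, 25, 15}, right has 1 {1}.
    Root 25: left subtree has 2 nodes {14, 10}, right has 1 {15}.
      Root 14: left subtree has 0 nodes { }, right has 1 {10}.

10 14 15 25 1 26 7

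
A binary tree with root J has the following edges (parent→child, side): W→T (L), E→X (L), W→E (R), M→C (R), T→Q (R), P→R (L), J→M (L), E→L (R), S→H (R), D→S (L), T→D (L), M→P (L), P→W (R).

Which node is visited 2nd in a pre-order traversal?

Pre-order visits the node, then its left subtree, then its right subtree.
Visit J.
At J: go left to M.
  Visit M.
  At M: go left to P.
    Visit P.
    At P: go left to R.
      R is a leaf — visit R.
    At P: go right to W.
      Visit W.
      At W: go left to T.
        Visit T.
        At T: go left to D.
          Visit D.
          At D: go left to S.
            Visit S.
            At S: no left child.
            At S: go right to H.
              H is a leaf — visit H.
          At D: no right child.
        At T: go right to Q.
          Q is a leaf — visit Q.
      At W: go right to E.
        Visit E.
        At E: go left to X.
          X is a leaf — visit X.
        At E: go right to L.
          L is a leaf — visit L.
  At M: go right to C.
    C is a leaf — visit C.
At J: no right child.
Full pre-order sequence: J, M, P, R, W, T, D, S, H, Q, E, X, L, C.

M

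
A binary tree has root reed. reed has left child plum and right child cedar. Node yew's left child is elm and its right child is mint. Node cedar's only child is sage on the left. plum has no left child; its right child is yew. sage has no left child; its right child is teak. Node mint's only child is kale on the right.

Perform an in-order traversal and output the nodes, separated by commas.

plum, elm, yew, mint, kale, reed, sage, teak, cedar

In-order visits the left subtree, then the node, then the right subtree.
At reed: go left to plum.
  At plum: no left child.
  Visit plum.
  At plum: go right to yew.
    At yew: go left to elm.
      elm is a leaf — visit elm.
    Visit yew.
    At yew: go right to mint.
      At mint: no left child.
      Visit mint.
      At mint: go right to kale.
        kale is a leaf — visit kale.
Visit reed.
At reed: go right to cedar.
  At cedar: go left to sage.
    At sage: no left child.
    Visit sage.
    At sage: go right to teak.
      teak is a leaf — visit teak.
  Visit cedar.
  At cedar: no right child.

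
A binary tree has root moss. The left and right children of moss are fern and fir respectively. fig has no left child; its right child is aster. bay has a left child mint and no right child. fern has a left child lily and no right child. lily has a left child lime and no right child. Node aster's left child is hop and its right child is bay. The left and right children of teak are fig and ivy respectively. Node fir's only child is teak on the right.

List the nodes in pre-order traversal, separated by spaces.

Pre-order visits the node, then its left subtree, then its right subtree.
Visit moss.
At moss: go left to fern.
  Visit fern.
  At fern: go left to lily.
    Visit lily.
    At lily: go left to lime.
      lime is a leaf — visit lime.
    At lily: no right child.
  At fern: no right child.
At moss: go right to fir.
  Visit fir.
  At fir: no left child.
  At fir: go right to teak.
    Visit teak.
    At teak: go left to fig.
      Visit fig.
      At fig: no left child.
      At fig: go right to aster.
        Visit aster.
        At aster: go left to hop.
          hop is a leaf — visit hop.
        At aster: go right to bay.
          Visit bay.
          At bay: go left to mint.
            mint is a leaf — visit mint.
          At bay: no right child.
    At teak: go right to ivy.
      ivy is a leaf — visit ivy.

moss fern lily lime fir teak fig aster hop bay mint ivy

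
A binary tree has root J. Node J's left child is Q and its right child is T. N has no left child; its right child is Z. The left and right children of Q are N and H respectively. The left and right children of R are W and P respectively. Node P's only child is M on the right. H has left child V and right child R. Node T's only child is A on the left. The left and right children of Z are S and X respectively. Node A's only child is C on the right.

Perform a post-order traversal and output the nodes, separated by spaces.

S X Z N V W M P R H Q C A T J

Post-order visits the left subtree, then the right subtree, then the node.
At J: go left to Q.
  At Q: go left to N.
    At N: no left child.
    At N: go right to Z.
      At Z: go left to S.
        S is a leaf — visit S.
      At Z: go right to X.
        X is a leaf — visit X.
      Visit Z.
    Visit N.
  At Q: go right to H.
    At H: go left to V.
      V is a leaf — visit V.
    At H: go right to R.
      At R: go left to W.
        W is a leaf — visit W.
      At R: go right to P.
        At P: no left child.
        At P: go right to M.
          M is a leaf — visit M.
        Visit P.
      Visit R.
    Visit H.
  Visit Q.
At J: go right to T.
  At T: go left to A.
    At A: no left child.
    At A: go right to C.
      C is a leaf — visit C.
    Visit A.
  At T: no right child.
  Visit T.
Visit J.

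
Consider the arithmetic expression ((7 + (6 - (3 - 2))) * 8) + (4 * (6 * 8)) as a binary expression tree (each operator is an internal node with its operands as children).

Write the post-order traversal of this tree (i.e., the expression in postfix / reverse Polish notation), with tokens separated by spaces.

Post-order on an expression tree gives postfix notation: for each operator, emit left operand, right operand, then the operator.

7 6 3 2 - - + 8 * 4 6 8 * * +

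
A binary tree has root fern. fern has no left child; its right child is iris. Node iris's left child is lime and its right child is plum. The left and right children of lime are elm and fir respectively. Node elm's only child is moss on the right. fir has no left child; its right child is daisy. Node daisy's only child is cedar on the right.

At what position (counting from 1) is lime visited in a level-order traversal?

Level-order visits nodes level by level from the root, left to right within each level.
Level 0: fern
Level 1: iris
Level 2: lime, plum
Level 3: elm, fir
Level 4: moss, daisy
Level 5: cedar
Full level-order sequence: fern, iris, lime, plum, elm, fir, moss, daisy, cedar.

3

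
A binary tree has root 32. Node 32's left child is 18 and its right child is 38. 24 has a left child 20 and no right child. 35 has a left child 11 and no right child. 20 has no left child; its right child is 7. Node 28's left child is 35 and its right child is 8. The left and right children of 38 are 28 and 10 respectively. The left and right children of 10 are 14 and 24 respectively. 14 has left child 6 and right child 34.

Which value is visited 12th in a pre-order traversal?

Pre-order visits the node, then its left subtree, then its right subtree.
Visit 32.
At 32: go left to 18.
  18 is a leaf — visit 18.
At 32: go right to 38.
  Visit 38.
  At 38: go left to 28.
    Visit 28.
    At 28: go left to 35.
      Visit 35.
      At 35: go left to 11.
        11 is a leaf — visit 11.
      At 35: no right child.
    At 28: go right to 8.
      8 is a leaf — visit 8.
  At 38: go right to 10.
    Visit 10.
    At 10: go left to 14.
      Visit 14.
      At 14: go left to 6.
        6 is a leaf — visit 6.
      At 14: go right to 34.
        34 is a leaf — visit 34.
    At 10: go right to 24.
      Visit 24.
      At 24: go left to 20.
        Visit 20.
        At 20: no left child.
        At 20: go right to 7.
          7 is a leaf — visit 7.
      At 24: no right child.
Full pre-order sequence: 32, 18, 38, 28, 35, 11, 8, 10, 14, 6, 34, 24, 20, 7.

24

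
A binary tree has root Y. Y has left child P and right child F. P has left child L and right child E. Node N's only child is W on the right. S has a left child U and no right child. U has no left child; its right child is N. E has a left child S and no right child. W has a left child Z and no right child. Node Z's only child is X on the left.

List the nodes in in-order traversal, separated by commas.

L, P, U, N, X, Z, W, S, E, Y, F

In-order visits the left subtree, then the node, then the right subtree.
At Y: go left to P.
  At P: go left to L.
    L is a leaf — visit L.
  Visit P.
  At P: go right to E.
    At E: go left to S.
      At S: go left to U.
        At U: no left child.
        Visit U.
        At U: go right to N.
          At N: no left child.
          Visit N.
          At N: go right to W.
            At W: go left to Z.
              At Z: go left to X.
                X is a leaf — visit X.
              Visit Z.
              At Z: no right child.
            Visit W.
            At W: no right child.
      Visit S.
      At S: no right child.
    Visit E.
    At E: no right child.
Visit Y.
At Y: go right to F.
  F is a leaf — visit F.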